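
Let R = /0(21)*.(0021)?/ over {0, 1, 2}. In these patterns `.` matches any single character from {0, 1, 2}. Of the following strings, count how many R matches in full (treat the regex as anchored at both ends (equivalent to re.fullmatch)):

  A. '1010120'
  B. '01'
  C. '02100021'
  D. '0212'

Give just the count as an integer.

3

A → no match — must start with '0'
B → match
C → match
D → match
Total matched: 3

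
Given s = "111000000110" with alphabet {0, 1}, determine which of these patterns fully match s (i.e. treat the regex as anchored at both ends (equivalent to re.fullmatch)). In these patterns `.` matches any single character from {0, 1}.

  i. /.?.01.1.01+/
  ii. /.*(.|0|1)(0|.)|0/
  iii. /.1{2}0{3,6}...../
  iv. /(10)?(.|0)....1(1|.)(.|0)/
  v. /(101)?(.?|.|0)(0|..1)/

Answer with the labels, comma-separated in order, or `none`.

i → no match — must end with "1"
ii → match
iii → match
iv → no match
v → no match

ii, iii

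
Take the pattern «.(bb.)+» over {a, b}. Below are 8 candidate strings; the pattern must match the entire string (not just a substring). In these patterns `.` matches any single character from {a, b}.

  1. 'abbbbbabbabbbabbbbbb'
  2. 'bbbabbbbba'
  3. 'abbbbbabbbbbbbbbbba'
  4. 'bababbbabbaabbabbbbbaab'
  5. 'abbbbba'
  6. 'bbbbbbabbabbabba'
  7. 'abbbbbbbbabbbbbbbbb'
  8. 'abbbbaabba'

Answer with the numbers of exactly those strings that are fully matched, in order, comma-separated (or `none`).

1 → no match
2. 'bbbabbbbba' → match
3 → match
4 → no match
5. 'abbbbba' → match
6 → match
7 → match
8. 'abbbbaabba' → no match

2, 3, 5, 6, 7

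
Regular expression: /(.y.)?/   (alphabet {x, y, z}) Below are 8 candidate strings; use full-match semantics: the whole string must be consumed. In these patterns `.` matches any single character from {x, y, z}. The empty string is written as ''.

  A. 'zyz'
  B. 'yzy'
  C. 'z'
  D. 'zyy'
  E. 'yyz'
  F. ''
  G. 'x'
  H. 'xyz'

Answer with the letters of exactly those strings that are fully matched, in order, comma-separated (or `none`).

A, D, E, F, H

A → match
B → no match
C → no match
D → match
E → match
F → match
G → no match
H → match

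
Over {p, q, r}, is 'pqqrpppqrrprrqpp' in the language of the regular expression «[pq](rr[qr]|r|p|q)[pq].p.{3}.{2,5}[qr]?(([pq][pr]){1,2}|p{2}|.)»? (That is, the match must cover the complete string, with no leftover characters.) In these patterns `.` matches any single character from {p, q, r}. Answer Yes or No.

Yes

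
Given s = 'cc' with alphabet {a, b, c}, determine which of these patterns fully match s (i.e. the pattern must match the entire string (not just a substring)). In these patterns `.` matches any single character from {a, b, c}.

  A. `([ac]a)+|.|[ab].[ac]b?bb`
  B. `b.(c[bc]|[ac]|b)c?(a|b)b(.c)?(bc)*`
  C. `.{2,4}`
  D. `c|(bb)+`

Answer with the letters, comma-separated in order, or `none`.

C

A → no match
B → no match — must start with 'b'
C → match
D → no match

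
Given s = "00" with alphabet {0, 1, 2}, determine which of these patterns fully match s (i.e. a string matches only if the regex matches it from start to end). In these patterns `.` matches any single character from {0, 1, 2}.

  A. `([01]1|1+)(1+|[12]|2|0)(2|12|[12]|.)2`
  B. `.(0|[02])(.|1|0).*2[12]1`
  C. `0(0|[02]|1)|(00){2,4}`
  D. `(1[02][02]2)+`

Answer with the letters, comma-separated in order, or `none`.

A → no match — must end with "2"
B → no match — must end with "1"
C → match
D → no match — must start with "1"

C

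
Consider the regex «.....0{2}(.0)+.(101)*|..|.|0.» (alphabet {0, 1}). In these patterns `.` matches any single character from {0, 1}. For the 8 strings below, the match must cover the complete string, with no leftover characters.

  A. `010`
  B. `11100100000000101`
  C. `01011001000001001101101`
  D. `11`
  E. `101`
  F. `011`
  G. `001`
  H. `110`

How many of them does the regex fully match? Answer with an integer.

1

A → no match
B → no match
C → no match
D → match
E → no match
F → no match
G → no match
H → no match
Total matched: 1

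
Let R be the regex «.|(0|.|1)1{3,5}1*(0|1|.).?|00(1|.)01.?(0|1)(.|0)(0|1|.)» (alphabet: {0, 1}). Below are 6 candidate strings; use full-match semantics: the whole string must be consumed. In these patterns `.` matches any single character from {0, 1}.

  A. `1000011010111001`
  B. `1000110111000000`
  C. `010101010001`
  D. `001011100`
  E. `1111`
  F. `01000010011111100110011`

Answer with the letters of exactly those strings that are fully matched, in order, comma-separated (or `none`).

A → no match
B → no match
C → no match
D → match
E → no match
F → no match

D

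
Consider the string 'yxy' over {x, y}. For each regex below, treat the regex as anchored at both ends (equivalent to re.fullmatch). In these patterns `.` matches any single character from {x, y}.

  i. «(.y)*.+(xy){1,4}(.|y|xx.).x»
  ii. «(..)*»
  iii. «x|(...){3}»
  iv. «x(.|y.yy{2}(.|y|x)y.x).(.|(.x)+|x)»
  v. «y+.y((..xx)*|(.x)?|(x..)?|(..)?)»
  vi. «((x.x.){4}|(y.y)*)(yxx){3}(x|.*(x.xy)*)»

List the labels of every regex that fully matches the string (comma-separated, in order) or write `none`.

i → no match — must end with 'x'
ii → no match
iii → no match
iv → no match — must start with 'x'
v → match
vi → no match

v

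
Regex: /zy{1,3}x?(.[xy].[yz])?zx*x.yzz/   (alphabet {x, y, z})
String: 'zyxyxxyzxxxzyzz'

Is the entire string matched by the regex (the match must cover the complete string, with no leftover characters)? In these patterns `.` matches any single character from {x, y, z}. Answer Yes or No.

Yes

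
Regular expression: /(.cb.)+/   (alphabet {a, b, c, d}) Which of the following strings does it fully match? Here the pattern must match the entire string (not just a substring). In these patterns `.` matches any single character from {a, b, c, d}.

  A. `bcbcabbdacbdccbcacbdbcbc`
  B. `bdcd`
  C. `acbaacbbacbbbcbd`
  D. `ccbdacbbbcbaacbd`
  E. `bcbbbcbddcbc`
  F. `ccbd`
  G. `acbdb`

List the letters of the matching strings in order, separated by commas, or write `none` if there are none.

C, D, E, F

A → no match
B → no match
C → match
D → match
E → match
F → match
G → no match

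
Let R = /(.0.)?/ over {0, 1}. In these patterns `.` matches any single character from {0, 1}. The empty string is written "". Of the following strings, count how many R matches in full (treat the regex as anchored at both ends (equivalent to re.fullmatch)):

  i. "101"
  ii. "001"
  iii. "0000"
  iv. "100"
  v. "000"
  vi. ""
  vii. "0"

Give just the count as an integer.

i → match
ii → match
iii → no match
iv → match
v → match
vi → match
vii → no match
Total matched: 5

5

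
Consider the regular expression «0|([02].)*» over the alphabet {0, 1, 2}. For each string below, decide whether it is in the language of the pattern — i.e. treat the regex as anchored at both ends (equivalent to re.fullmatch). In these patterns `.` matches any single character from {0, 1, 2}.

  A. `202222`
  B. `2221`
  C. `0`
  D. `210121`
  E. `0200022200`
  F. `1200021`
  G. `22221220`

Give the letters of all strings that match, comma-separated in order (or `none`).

A, B, C, D, E

A. `202222` → match
B. `2221` → match
C. `0` → match
D. `210121` → match
E. `0200022200` → match
F. `1200021` → no match
G. `22221220` → no match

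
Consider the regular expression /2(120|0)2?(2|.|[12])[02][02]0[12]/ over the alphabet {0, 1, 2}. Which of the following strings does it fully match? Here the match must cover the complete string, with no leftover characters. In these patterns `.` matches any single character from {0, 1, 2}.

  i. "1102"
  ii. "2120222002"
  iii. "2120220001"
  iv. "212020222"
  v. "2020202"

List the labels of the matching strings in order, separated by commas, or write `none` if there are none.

i → no match — must start with "2"
ii → match
iii → match
iv → no match
v → match

ii, iii, v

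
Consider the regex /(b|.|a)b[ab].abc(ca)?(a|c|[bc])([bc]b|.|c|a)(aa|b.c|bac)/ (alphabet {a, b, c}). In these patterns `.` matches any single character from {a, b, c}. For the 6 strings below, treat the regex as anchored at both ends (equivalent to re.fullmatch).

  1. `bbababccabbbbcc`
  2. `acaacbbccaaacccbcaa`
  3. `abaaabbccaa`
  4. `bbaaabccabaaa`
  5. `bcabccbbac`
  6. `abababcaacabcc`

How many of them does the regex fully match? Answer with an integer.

2

1 → match
2 → no match
3 → no match
4 → match
5 → no match
6 → no match
Total matched: 2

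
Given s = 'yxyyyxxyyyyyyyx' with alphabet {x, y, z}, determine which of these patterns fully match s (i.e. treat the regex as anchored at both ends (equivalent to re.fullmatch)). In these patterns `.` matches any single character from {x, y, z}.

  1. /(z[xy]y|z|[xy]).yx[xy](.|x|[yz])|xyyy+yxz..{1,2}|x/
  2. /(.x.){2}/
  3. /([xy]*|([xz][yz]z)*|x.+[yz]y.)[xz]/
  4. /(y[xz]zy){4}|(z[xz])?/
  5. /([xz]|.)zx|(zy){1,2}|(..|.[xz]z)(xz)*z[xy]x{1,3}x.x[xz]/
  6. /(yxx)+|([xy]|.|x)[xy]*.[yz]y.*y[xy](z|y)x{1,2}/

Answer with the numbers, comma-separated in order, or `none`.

1 → no match
2 → no match
3 → match
4 → no match
5 → no match
6 → match

3, 6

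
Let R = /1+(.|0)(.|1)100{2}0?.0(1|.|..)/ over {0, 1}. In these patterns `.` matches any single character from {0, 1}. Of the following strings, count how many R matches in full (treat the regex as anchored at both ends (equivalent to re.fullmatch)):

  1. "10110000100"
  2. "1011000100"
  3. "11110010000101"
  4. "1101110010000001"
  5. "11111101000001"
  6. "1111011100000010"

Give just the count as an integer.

1 → match
2 → match
3 → match
4 → no match
5 → match
6 → no match
Total matched: 4

4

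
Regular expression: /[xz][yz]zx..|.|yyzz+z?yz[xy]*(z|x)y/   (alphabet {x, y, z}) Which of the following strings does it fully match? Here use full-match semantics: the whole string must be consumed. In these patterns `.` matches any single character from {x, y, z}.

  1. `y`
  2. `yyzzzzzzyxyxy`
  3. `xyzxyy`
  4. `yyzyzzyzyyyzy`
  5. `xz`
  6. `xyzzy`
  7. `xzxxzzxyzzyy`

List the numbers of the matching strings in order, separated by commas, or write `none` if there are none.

1. `y` → match
2 → no match
3. `xyzxyy` → match
4 → no match
5. `xz` → no match
6. `xyzzy` → no match
7. `xzxxzzxyzzyy` → no match

1, 3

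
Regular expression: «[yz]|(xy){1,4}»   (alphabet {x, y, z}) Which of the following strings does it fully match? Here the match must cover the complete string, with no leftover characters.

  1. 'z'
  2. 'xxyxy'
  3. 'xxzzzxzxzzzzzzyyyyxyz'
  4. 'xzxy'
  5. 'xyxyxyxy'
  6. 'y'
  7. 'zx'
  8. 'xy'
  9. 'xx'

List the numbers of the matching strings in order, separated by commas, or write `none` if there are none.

1 → match
2 → no match
3 → no match
4 → no match
5 → match
6 → match
7 → no match
8 → match
9 → no match

1, 5, 6, 8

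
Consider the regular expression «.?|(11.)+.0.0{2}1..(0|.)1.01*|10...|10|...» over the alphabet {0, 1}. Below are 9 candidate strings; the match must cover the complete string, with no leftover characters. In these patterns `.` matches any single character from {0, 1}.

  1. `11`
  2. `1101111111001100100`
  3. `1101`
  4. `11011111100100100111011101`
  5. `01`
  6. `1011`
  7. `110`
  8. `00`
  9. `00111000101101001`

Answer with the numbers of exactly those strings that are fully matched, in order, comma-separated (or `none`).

1. `11` → no match
2 → no match
3. `1101` → no match
4 → no match
5. `01` → no match
6. `1011` → no match
7. `110` → match
8. `00` → no match
9 → no match

7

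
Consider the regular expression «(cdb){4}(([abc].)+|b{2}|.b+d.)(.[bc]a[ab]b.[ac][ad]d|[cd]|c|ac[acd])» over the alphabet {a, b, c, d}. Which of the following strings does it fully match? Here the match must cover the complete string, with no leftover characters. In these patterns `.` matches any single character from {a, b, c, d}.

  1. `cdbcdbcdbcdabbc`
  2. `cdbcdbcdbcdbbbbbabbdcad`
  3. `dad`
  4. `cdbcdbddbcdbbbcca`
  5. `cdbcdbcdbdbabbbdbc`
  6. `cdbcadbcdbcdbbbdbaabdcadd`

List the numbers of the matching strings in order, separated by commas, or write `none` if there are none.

1 → no match
2 → match
3 → no match — must start with `cdb`
4 → no match
5 → no match
6 → no match

2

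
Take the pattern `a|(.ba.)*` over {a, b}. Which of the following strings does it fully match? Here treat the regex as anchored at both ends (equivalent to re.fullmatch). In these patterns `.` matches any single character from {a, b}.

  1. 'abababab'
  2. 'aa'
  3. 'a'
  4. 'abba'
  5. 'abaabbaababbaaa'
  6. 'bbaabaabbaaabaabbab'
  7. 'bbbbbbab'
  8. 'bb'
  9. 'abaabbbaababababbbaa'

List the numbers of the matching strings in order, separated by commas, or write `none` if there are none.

1, 3

1 → match
2 → no match
3 → match
4 → no match
5 → no match
6 → no match
7 → no match
8 → no match
9 → no match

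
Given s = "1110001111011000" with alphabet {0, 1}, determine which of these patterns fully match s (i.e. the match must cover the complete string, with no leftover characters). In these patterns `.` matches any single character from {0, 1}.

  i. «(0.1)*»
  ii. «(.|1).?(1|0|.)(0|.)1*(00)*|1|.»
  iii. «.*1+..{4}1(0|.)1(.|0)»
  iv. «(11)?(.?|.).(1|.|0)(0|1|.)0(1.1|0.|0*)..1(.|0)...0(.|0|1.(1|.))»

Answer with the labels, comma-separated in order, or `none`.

iv

i → no match
ii → no match
iii → no match
iv → match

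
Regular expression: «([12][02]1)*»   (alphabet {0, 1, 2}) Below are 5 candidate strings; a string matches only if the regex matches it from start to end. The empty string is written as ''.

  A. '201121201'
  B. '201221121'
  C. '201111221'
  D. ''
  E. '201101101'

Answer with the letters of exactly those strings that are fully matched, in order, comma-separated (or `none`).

A, B, D, E

A → match
B → match
C → no match
D → match
E → match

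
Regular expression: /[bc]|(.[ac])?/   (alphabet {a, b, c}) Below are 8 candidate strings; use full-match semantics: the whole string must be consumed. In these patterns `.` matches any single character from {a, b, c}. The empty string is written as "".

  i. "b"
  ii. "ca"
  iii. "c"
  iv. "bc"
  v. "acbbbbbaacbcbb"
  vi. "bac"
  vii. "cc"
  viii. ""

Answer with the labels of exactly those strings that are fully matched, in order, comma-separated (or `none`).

i, ii, iii, iv, vii, viii

i → match
ii → match
iii → match
iv → match
v → no match
vi → no match
vii → match
viii → match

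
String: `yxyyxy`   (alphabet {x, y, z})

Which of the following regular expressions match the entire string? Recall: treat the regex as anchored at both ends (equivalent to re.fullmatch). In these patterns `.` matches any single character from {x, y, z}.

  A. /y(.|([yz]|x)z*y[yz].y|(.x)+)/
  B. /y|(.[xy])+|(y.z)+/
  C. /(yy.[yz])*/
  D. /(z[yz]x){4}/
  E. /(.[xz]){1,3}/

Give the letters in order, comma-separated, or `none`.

A → match
B → match
C → no match
D → no match — must start with `z`
E → no match

A, B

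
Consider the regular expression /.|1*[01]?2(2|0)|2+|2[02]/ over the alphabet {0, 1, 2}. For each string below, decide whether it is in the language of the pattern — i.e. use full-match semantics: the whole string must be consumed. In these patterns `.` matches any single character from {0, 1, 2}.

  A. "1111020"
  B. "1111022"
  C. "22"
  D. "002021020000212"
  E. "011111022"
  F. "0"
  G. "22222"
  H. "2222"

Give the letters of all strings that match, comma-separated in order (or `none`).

A, B, C, F, G, H

A → match
B → match
C → match
D → no match
E → no match
F → match
G → match
H → match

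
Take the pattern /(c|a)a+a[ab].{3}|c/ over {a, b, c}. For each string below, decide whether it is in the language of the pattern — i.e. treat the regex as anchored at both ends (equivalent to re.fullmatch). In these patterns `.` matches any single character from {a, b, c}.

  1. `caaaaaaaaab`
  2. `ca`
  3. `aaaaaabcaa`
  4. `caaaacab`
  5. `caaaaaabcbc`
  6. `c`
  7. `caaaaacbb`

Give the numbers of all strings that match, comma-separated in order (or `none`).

1, 3, 4, 5, 6, 7

1. `caaaaaaaaab` → match
2. `ca` → no match
3. `aaaaaabcaa` → match
4. `caaaacab` → match
5. `caaaaaabcbc` → match
6. `c` → match
7. `caaaaacbb` → match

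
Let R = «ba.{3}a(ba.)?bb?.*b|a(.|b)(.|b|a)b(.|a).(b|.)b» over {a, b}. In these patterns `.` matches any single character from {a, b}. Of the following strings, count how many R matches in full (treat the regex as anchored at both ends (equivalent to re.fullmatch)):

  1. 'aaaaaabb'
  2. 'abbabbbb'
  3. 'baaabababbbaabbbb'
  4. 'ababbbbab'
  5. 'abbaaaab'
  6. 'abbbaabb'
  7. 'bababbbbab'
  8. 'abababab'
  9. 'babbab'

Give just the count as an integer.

3

1 → no match
2 → no match
3 → match
4 → no match
5 → no match
6 → match
7 → no match
8 → match
9 → no match
Total matched: 3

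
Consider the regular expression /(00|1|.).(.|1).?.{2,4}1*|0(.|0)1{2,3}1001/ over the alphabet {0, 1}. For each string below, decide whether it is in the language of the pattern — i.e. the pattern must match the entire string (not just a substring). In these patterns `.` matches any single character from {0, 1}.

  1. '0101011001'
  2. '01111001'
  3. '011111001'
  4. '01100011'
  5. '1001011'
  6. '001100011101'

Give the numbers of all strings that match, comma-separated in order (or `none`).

2, 3, 4, 5

1. '0101011001' → no match
2. '01111001' → match
3. '011111001' → match
4. '01100011' → match
5. '1001011' → match
6. '001100011101' → no match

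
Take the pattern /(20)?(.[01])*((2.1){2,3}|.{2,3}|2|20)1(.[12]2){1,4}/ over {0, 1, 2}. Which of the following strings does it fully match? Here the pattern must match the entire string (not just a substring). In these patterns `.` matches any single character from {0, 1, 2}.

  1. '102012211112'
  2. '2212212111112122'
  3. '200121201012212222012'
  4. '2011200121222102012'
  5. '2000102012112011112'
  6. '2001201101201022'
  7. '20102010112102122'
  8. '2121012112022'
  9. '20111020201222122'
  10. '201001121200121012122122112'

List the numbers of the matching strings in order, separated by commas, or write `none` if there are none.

1 → match
2 → match
3 → match
4 → no match
5 → match
6 → match
7 → no match
8 → match
9 → match
10 → no match

1, 2, 3, 5, 6, 8, 9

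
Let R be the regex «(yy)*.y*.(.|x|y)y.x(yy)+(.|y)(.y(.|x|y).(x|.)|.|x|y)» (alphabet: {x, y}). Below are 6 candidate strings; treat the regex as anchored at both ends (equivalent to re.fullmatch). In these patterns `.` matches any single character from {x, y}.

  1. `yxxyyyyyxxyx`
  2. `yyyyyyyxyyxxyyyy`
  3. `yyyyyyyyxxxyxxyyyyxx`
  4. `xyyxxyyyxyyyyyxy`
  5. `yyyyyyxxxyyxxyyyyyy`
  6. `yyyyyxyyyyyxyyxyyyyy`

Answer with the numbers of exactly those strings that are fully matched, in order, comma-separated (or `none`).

2, 3

1 → no match
2 → match
3 → match
4 → no match
5 → no match
6 → no match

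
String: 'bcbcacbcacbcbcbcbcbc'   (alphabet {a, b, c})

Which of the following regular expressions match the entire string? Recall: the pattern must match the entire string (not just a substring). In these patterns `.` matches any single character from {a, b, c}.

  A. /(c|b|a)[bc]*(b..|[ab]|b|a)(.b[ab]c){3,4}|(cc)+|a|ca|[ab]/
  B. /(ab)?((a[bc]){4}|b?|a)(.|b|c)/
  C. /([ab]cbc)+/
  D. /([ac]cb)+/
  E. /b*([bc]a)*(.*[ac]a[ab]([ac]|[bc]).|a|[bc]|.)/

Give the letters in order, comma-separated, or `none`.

A → no match
B → no match
C → match
D → no match — must end with 'cb'
E → no match

C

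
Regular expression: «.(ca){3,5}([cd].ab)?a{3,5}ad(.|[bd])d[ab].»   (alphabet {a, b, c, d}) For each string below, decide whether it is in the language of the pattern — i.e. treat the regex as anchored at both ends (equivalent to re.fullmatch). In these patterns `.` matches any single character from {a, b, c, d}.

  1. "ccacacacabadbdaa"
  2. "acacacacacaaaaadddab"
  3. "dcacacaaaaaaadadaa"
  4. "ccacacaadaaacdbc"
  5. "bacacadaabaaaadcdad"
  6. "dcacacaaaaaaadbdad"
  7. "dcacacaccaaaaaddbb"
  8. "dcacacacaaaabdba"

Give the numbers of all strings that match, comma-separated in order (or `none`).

2, 3, 6

1 → no match
2 → match
3 → match
4 → no match
5 → no match
6 → match
7 → no match
8 → no match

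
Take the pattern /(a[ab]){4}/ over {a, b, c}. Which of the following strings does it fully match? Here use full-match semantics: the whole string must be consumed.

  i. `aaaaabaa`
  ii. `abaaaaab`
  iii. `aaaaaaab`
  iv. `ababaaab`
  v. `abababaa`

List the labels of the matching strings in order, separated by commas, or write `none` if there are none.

i, ii, iii, iv, v

i. `aaaaabaa` → match
ii. `abaaaaab` → match
iii. `aaaaaaab` → match
iv. `ababaaab` → match
v. `abababaa` → match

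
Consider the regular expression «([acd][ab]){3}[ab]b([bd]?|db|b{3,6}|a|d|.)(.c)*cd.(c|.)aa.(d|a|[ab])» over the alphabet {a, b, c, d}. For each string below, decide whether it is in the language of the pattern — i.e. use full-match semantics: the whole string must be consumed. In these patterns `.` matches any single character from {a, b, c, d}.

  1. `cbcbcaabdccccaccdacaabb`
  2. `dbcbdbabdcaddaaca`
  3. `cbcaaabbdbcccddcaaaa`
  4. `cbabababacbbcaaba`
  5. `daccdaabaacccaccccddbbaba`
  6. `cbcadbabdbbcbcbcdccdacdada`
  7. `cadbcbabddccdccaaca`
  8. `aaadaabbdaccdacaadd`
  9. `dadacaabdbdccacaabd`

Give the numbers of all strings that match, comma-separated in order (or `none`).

1, 3, 7

1 → match
2 → no match
3 → match
4 → no match
5 → no match
6 → no match
7 → match
8 → no match
9 → no match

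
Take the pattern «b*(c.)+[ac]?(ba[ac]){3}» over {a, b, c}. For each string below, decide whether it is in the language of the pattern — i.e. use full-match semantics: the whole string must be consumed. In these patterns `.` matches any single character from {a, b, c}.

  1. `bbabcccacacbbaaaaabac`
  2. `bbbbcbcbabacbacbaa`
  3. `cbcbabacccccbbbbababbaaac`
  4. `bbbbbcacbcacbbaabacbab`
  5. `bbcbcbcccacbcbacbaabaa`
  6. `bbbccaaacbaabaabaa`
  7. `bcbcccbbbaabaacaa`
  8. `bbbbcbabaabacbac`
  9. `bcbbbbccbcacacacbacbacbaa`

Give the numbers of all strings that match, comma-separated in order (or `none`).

1 → no match
2 → match
3 → no match
4 → no match
5 → match
6 → no match
7 → no match
8 → match
9 → no match

2, 5, 8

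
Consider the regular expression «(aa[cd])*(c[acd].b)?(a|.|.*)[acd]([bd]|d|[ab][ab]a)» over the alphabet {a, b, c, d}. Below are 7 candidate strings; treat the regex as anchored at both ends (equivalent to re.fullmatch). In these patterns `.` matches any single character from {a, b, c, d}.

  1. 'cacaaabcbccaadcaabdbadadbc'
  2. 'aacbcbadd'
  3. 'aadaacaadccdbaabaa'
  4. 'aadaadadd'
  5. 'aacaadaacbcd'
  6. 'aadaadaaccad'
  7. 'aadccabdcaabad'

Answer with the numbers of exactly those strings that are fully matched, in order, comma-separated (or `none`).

2, 3, 4, 5, 6, 7

1 → no match
2 → match
3 → match
4 → match
5 → match
6 → match
7 → match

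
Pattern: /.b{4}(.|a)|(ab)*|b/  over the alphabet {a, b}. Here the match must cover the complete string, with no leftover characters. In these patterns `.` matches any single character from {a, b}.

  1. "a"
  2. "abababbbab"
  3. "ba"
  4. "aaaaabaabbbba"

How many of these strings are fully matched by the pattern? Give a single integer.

0

1. "a" → no match
2. "abababbbab" → no match
3. "ba" → no match
4 → no match
Total matched: 0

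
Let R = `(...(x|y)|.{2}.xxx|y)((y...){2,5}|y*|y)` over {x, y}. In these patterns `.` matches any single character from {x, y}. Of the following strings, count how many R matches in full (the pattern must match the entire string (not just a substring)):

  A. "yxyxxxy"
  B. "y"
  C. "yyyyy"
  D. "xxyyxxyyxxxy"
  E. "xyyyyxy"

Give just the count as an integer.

A → match
B → match
C → match
D → no match
E → no match
Total matched: 3

3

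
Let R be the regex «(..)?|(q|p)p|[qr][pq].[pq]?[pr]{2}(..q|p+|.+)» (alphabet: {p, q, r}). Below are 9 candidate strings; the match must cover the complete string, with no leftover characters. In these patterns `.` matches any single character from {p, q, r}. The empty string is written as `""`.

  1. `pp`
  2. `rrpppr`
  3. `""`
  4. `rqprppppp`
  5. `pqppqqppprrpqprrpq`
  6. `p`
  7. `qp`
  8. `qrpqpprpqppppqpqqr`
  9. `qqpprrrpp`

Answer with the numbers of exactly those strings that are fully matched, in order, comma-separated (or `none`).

1, 3, 4, 7, 9

1 → match
2 → no match
3 → match
4 → match
5 → no match
6 → no match
7 → match
8 → no match
9 → match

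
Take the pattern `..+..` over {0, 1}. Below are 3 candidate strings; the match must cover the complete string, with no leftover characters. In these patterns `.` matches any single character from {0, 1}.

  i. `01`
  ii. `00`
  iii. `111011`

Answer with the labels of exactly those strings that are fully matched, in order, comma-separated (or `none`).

i → no match
ii → no match
iii → match

iii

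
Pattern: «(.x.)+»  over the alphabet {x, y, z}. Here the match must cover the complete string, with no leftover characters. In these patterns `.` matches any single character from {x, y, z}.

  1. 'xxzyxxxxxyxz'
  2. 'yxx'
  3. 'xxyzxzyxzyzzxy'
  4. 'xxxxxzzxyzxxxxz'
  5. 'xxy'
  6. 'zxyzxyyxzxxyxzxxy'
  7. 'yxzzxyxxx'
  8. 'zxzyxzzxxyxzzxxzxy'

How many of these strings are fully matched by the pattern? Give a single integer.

1 → match
2 → match
3 → no match
4 → match
5 → match
6 → no match
7 → match
8 → match
Total matched: 6

6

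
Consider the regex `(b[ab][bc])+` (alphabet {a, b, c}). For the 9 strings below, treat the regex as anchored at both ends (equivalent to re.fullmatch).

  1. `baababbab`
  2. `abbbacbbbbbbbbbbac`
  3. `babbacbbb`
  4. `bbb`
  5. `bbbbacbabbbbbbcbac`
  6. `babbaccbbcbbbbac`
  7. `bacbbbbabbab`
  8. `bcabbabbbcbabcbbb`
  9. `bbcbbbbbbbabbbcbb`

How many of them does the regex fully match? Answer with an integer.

1 → no match
2 → no match — must start with `b`
3 → match
4 → match
5 → match
6 → no match
7 → match
8 → no match
9 → no match
Total matched: 4

4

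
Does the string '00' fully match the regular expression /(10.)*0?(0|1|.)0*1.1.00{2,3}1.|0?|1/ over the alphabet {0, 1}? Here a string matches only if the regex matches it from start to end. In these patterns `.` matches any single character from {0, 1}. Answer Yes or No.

No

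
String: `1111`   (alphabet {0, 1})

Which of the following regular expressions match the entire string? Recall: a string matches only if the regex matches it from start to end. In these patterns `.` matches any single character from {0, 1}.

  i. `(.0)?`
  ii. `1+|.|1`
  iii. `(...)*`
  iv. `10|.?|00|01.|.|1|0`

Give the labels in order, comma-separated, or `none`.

ii

i → no match
ii → match
iii → no match
iv → no match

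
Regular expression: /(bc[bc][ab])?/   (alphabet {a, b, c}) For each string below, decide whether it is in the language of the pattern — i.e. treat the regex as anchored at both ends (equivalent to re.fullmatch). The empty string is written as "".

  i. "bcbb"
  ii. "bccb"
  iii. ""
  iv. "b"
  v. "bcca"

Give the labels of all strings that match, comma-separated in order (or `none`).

i, ii, iii, v

i → match
ii → match
iii → match
iv → no match
v → match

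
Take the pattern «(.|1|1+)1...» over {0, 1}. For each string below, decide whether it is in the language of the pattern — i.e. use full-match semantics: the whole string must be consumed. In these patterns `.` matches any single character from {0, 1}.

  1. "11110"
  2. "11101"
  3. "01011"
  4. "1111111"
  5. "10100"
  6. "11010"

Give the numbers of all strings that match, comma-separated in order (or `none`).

1 → match
2 → match
3 → match
4 → match
5 → no match
6 → match

1, 2, 3, 4, 6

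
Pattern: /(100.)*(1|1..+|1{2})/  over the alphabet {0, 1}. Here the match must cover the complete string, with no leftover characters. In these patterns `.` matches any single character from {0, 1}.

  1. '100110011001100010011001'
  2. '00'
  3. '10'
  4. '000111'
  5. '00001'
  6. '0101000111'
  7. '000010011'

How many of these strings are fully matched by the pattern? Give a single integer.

1 → match
2. '00' → no match
3. '10' → no match
4. '000111' → no match
5. '00001' → no match
6. '0101000111' → no match
7. '000010011' → no match
Total matched: 1

1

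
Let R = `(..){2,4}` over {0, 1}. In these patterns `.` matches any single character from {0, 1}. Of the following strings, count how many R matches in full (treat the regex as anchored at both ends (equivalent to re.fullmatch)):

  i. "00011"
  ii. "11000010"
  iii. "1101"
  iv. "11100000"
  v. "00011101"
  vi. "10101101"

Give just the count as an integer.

5

i → no match
ii → match
iii → match
iv → match
v → match
vi → match
Total matched: 5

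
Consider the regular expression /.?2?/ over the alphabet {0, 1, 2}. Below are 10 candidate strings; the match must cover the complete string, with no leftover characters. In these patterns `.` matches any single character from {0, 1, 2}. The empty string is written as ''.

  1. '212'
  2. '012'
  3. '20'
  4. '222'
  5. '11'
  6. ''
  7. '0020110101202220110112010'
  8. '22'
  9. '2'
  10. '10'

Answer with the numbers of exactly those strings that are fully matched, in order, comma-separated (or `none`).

6, 8, 9

1 → no match
2 → no match
3 → no match
4 → no match
5 → no match
6 → match
7 → no match
8 → match
9 → match
10 → no match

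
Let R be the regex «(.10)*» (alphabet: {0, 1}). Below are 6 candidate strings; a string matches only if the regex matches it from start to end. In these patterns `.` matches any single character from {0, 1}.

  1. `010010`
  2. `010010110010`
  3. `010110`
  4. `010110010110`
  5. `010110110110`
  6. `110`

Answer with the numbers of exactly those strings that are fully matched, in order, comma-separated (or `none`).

1 → match
2 → match
3 → match
4 → match
5 → match
6 → match

1, 2, 3, 4, 5, 6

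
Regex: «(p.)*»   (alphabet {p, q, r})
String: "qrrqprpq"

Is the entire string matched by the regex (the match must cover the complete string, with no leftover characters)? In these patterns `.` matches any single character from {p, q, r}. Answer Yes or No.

No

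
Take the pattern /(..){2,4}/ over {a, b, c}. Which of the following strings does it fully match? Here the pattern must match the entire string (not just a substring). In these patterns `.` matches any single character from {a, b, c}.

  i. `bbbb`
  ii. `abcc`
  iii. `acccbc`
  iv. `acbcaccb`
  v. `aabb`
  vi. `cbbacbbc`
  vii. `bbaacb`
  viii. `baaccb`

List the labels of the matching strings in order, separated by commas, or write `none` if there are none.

i → match
ii → match
iii → match
iv → match
v → match
vi → match
vii → match
viii → match

i, ii, iii, iv, v, vi, vii, viii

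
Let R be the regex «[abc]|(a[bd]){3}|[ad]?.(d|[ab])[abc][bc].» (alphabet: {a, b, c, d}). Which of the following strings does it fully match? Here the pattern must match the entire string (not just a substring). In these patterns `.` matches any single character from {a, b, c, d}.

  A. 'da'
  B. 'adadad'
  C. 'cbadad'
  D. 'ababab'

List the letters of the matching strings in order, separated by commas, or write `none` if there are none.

B, D

A → no match
B → match
C → no match
D → match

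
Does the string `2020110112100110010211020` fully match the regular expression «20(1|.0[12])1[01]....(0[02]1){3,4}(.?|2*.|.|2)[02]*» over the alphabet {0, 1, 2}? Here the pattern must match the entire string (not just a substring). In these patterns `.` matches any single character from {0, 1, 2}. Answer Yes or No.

No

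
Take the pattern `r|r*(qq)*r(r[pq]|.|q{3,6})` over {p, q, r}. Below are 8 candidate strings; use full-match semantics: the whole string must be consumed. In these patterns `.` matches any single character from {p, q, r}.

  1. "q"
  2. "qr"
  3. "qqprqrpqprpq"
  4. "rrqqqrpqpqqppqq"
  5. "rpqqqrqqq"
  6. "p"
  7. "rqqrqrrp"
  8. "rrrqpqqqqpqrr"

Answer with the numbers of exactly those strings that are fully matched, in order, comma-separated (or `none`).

none

1 → no match
2 → no match
3 → no match
4 → no match
5 → no match
6 → no match
7 → no match
8 → no match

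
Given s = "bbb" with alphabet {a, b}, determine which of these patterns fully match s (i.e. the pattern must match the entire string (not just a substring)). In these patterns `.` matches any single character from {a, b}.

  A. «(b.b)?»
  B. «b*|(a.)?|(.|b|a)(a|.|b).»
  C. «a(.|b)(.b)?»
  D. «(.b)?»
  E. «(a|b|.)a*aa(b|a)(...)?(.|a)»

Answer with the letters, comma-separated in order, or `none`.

A, B

A → match
B → match
C → no match — must start with "a"
D → no match
E → no match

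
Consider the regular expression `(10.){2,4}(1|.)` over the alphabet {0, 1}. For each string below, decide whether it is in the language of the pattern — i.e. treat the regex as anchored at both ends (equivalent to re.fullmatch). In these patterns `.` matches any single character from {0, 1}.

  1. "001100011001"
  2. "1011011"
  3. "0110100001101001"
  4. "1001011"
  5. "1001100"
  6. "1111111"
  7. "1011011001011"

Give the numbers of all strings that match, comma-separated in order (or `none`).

1 → no match — must start with "10"
2 → match
3 → no match — must start with "10"
4 → match
5 → no match
6 → no match — must start with "10"
7 → match

2, 4, 7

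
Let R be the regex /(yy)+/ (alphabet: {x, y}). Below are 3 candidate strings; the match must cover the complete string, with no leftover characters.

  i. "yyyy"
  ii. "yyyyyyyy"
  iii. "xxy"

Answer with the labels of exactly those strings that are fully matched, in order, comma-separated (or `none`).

i, ii

i. "yyyy" → match
ii. "yyyyyyyy" → match
iii. "xxy" → no match — must start with "yy"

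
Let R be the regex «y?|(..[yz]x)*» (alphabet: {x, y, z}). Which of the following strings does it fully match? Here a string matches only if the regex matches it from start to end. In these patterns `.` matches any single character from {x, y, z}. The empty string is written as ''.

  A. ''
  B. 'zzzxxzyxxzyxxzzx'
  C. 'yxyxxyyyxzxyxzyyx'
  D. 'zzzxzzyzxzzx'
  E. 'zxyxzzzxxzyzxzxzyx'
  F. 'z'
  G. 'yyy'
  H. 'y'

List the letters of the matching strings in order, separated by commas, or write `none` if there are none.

A, B, H

A. '' → match
B → match
C → no match
D. 'zzzxzzyzxzzx' → no match
E → no match
F. 'z' → no match
G. 'yyy' → no match
H. 'y' → match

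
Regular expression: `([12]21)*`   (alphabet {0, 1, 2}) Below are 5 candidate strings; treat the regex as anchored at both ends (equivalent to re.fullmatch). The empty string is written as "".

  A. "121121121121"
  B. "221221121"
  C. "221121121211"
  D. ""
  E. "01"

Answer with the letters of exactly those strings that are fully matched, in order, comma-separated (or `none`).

A → match
B → match
C → no match
D → match
E → no match

A, B, D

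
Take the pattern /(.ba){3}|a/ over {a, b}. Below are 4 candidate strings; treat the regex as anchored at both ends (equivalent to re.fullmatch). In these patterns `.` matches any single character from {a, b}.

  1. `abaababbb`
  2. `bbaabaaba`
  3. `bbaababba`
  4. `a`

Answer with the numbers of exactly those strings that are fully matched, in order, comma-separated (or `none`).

2, 3, 4

1 → no match
2 → match
3 → match
4 → match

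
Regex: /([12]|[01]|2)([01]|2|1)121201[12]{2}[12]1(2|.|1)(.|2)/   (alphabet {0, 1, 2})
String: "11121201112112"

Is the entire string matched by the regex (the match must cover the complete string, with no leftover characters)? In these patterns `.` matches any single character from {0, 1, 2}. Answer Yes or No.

Yes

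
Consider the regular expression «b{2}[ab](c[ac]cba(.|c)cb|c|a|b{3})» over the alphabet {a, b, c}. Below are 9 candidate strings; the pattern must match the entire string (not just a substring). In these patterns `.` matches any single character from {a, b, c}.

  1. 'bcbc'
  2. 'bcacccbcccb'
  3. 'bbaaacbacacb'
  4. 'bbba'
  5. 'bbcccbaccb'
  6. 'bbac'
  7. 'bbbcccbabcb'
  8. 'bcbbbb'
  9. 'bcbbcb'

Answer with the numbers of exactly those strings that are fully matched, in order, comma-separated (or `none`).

4, 6, 7

1 → no match
2 → no match
3 → no match
4 → match
5 → no match
6 → match
7 → match
8 → no match
9 → no match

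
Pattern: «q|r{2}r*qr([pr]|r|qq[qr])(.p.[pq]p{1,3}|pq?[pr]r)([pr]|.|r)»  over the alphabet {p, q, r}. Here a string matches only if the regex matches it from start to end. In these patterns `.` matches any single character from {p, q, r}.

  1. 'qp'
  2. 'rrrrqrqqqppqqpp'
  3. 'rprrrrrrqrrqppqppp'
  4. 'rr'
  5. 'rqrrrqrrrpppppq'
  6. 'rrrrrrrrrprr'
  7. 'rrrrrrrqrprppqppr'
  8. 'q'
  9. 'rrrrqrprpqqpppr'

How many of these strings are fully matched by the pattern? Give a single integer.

1 → no match
2 → match
3 → no match
4 → no match
5 → no match
6 → no match
7 → match
8 → match
9 → match
Total matched: 4

4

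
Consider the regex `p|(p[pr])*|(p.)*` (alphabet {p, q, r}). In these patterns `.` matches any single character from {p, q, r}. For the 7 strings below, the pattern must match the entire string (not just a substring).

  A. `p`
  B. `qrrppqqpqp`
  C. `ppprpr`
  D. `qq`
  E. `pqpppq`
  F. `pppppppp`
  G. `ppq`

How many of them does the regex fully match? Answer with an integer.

A. `p` → match
B. `qrrppqqpqp` → no match
C. `ppprpr` → match
D. `qq` → no match
E. `pqpppq` → match
F. `pppppppp` → match
G. `ppq` → no match
Total matched: 4

4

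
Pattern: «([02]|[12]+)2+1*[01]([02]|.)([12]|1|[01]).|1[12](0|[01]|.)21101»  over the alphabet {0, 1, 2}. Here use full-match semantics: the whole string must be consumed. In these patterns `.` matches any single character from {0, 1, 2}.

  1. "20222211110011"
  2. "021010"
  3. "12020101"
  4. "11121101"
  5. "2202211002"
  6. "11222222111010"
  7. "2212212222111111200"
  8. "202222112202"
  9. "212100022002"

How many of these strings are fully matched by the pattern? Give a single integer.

1 → no match
2 → match
3 → no match
4 → match
5 → no match
6 → match
7 → match
8 → no match
9 → no match
Total matched: 4

4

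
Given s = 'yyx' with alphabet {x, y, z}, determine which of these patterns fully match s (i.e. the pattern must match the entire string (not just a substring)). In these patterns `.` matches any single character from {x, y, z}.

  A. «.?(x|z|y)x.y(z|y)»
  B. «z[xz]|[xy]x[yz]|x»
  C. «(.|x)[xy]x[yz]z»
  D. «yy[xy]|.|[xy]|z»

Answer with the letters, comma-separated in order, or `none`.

A → no match
B → no match
C → no match — must end with 'z'
D → match

D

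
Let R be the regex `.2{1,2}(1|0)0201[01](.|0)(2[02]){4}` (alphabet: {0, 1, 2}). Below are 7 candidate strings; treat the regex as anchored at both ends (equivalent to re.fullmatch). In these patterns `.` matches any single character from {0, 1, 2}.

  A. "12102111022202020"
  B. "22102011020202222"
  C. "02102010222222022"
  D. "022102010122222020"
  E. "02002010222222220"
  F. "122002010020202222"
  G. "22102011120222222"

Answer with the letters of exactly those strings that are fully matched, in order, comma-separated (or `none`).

B, C, D, E, F, G

A → no match
B → match
C → match
D → match
E → match
F → match
G → match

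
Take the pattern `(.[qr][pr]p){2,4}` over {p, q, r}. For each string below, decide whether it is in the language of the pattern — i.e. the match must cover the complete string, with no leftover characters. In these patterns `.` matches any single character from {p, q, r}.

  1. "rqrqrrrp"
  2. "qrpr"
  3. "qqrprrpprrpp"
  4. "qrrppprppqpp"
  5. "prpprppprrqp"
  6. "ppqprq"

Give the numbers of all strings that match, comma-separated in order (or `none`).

3

1 → no match
2 → no match — must end with "p"
3 → match
4 → no match
5 → no match
6 → no match — must end with "p"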